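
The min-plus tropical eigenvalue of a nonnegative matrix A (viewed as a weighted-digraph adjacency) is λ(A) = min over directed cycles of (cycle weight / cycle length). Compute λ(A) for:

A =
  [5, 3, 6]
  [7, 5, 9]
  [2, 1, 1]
λ(A) = 1

Enumerate directed cycles and compute their means (weight / length). Sample:
  cycle 0 → 0: weight = 5, length = 1, mean = 5/1 ≈ 5.000
  cycle 1 → 1: weight = 5, length = 1, mean = 5/1 ≈ 5.000
  cycle 2 → 2: weight = 1, length = 1, mean = 1/1 ≈ 1.000
  cycle 0 → 1 → 0: weight = 10, length = 2, mean = 10/2 ≈ 5.000
  cycle 0 → 2 → 0: weight = 8, length = 2, mean = 8/2 ≈ 4.000
  cycle 1 → 0 → 1: weight = 10, length = 2, mean = 10/2 ≈ 5.000
Minimum mean = 1.000, attained e.g. along the cycle 2 → 2 with weight 1 and length 1. So λ(A) = 1/1 = 1.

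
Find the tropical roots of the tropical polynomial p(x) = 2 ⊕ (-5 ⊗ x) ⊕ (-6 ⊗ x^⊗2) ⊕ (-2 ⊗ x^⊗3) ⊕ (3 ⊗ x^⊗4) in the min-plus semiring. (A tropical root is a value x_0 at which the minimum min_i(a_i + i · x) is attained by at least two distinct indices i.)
Roots: {-5, -4, 1, 7}

Each tropical root is a break point of the lower envelope of the lines y = a_i + i · x (there are 5 lines, with slopes 0, 1, ..., 4). Only the lines that attain the minimum somewhere contribute to roots; other lines are dominated. Here the surviving (envelope) indices are i = 4, i = 3, i = 2, i = 1, i = 0.
Intersections between consecutive envelope lines give the roots: for adjacent envelope indices i < j the intersection is x = (a_i − a_j) / (j − i). Reading off the sorted break points: {-5, -4, 1, 7}.
Verification: at each break x_0, at least two indices attain the minimum of min_i(a_i + i · x_0).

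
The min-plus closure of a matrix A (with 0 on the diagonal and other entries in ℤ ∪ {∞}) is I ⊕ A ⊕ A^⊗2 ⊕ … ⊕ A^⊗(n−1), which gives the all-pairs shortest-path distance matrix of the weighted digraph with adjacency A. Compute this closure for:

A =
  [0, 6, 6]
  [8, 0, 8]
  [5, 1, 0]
Closure =
  [0, 6, 6]
  [8, 0, 8]
  [5, 1, 0]

This is the Floyd-Warshall all-pairs shortest-path computation. For each intermediate vertex k = 0, 1, …, 2, update dist[i][j] ← min(dist[i][j], dist[i][k] + dist[k][j]). The final matrix gives, for each (i, j), the minimum total weight of any directed path from i to j (possibly empty when i = j).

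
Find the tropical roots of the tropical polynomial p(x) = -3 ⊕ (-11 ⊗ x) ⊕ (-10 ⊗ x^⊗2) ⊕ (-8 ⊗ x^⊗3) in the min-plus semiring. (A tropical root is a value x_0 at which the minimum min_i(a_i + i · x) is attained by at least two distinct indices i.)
Roots: {-2, -1, 8}

Each tropical root is a break point of the lower envelope of the lines y = a_i + i · x (there are 4 lines, with slopes 0, 1, ..., 3). Only the lines that attain the minimum somewhere contribute to roots; other lines are dominated. Here the surviving (envelope) indices are i = 3, i = 2, i = 1, i = 0.
Intersections between consecutive envelope lines give the roots: for adjacent envelope indices i < j the intersection is x = (a_i − a_j) / (j − i). Reading off the sorted break points: {-2, -1, 8}.
Verification: at each break x_0, at least two indices attain the minimum of min_i(a_i + i · x_0).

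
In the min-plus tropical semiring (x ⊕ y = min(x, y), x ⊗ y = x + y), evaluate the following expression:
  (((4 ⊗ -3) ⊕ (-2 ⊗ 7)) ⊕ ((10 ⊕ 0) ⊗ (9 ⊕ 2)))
(((4 ⊗ -3) ⊕ (-2 ⊗ 7)) ⊕ ((10 ⊕ 0) ⊗ (9 ⊕ 2))) = 1

Expand innermost to outermost. Recall ⊕ takes the minimum of its arguments and ⊗ takes their sum. Working out the expression (((4 ⊗ -3) ⊕ (-2 ⊗ 7)) ⊕ ((10 ⊕ 0) ⊗ (9 ⊕ 2))) gives 1.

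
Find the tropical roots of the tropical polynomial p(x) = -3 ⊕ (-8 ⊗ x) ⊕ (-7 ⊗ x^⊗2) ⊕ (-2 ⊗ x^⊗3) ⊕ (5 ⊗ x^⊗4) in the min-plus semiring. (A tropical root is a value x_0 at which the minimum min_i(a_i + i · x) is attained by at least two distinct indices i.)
Roots: {-7, -5, -1, 5}

Each tropical root is a break point of the lower envelope of the lines y = a_i + i · x (there are 5 lines, with slopes 0, 1, ..., 4). Only the lines that attain the minimum somewhere contribute to roots; other lines are dominated. Here the surviving (envelope) indices are i = 4, i = 3, i = 2, i = 1, i = 0.
Intersections between consecutive envelope lines give the roots: for adjacent envelope indices i < j the intersection is x = (a_i − a_j) / (j − i). Reading off the sorted break points: {-7, -5, -1, 5}.
Verification: at each break x_0, at least two indices attain the minimum of min_i(a_i + i · x_0).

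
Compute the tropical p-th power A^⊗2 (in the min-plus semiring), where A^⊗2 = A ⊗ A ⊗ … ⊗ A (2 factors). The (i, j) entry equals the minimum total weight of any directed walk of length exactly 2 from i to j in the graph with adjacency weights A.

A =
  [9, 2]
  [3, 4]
A^⊗2 =
  [5, 6]
  [7, 5]

Each entry (A^⊗2)_ij equals the minimum over all length-2 walks i = v_0 → v_1 → … → v_2 = j of Σ_t A[v_t][v_{t+1}]. For example, for (i, j) = (0, 1) we minimise over 2 possible intermediate vertex sequences; the minimum is 6, attained along the walk 0 → 1 → 1.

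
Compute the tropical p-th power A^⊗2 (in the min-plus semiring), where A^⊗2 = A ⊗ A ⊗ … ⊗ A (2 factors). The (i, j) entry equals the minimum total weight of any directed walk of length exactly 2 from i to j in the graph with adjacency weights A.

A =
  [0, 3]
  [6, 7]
A^⊗2 =
  [0, 3]
  [6, 9]

Each entry (A^⊗2)_ij equals the minimum over all length-2 walks i = v_0 → v_1 → … → v_2 = j of Σ_t A[v_t][v_{t+1}]. For example, for (i, j) = (0, 1) we minimise over 2 possible intermediate vertex sequences; the minimum is 3, attained along the walk 0 → 0 → 1.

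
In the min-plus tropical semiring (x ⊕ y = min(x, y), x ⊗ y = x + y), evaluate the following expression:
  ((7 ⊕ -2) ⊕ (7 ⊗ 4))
((7 ⊕ -2) ⊕ (7 ⊗ 4)) = -2

Expand innermost to outermost. Recall ⊕ takes the minimum of its arguments and ⊗ takes their sum. Working out the expression ((7 ⊕ -2) ⊕ (7 ⊗ 4)) gives -2.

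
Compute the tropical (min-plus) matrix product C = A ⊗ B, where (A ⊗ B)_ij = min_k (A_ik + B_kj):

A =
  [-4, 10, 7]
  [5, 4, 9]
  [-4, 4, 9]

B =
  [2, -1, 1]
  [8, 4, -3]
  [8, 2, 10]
A ⊗ B =
  [-2, -5, -3]
  [7, 4, 1]
  [-2, -5, -3]

Apply the min-plus product entry-by-entry:
  C[0][0] = min over k of (A[0][0] + B[0][0] = -4 + 2 = -2, A[0][1] + B[1][0] = 10 + 8 = 18, A[0][2] + B[2][0] = 7 + 8 = 15) = -2 (attained at k = 0)
  C[0][1] = min over k of (A[0][0] + B[0][1] = -4 + -1 = -5, A[0][1] + B[1][1] = 10 + 4 = 14, A[0][2] + B[2][1] = 7 + 2 = 9) = -5 (attained at k = 0)
  C[0][2] = min over k of (A[0][0] + B[0][2] = -4 + 1 = -3, A[0][1] + B[1][2] = 10 + -3 = 7, A[0][2] + B[2][2] = 7 + 10 = 17) = -3 (attained at k = 0)
  C[1][0] = min over k of (A[1][0] + B[0][0] = 5 + 2 = 7, A[1][1] + B[1][0] = 4 + 8 = 12, A[1][2] + B[2][0] = 9 + 8 = 17) = 7 (attained at k = 0)
  C[1][1] = min over k of (A[1][0] + B[0][1] = 5 + -1 = 4, A[1][1] + B[1][1] = 4 + 4 = 8, A[1][2] + B[2][1] = 9 + 2 = 11) = 4 (attained at k = 0)
  C[1][2] = min over k of (A[1][0] + B[0][2] = 5 + 1 = 6, A[1][1] + B[1][2] = 4 + -3 = 1, A[1][2] + B[2][2] = 9 + 10 = 19) = 1 (attained at k = 1)
  C[2][0] = min over k of (A[2][0] + B[0][0] = -4 + 2 = -2, A[2][1] + B[1][0] = 4 + 8 = 12, A[2][2] + B[2][0] = 9 + 8 = 17) = -2 (attained at k = 0)
  C[2][1] = min over k of (A[2][0] + B[0][1] = -4 + -1 = -5, A[2][1] + B[1][1] = 4 + 4 = 8, A[2][2] + B[2][1] = 9 + 2 = 11) = -5 (attained at k = 0)
  C[2][2] = min over k of (A[2][0] + B[0][2] = -4 + 1 = -3, A[2][1] + B[1][2] = 4 + -3 = 1, A[2][2] + B[2][2] = 9 + 10 = 19) = -3 (attained at k = 0)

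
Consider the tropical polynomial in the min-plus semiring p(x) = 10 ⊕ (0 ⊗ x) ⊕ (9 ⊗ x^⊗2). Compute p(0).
p(0) = 0

A tropical monomial a ⊗ x^⊗i evaluates to a + i · x. Evaluating each term at x = 0:
  Term 0 contributes 10 + 0 · 0 = 10
  Term 1 contributes 0 + 1 · 0 = 0
  Term 2 contributes 9 + 2 · 0 = 9
p(0) = ⊕ of these = min[10, 0, 9] = 0.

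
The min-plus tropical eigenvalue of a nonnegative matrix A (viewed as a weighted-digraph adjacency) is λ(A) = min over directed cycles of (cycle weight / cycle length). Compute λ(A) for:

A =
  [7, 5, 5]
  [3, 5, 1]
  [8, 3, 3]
λ(A) = 2

Enumerate directed cycles and compute their means (weight / length). Sample:
  cycle 0 → 0: weight = 7, length = 1, mean = 7/1 ≈ 7.000
  cycle 1 → 1: weight = 5, length = 1, mean = 5/1 ≈ 5.000
  cycle 2 → 2: weight = 3, length = 1, mean = 3/1 ≈ 3.000
  cycle 0 → 1 → 0: weight = 8, length = 2, mean = 8/2 ≈ 4.000
  cycle 0 → 2 → 0: weight = 13, length = 2, mean = 13/2 ≈ 6.500
  cycle 1 → 0 → 1: weight = 8, length = 2, mean = 8/2 ≈ 4.000
Minimum mean = 2.000, attained e.g. along the cycle 1 → 2 → 1 with weight 4 and length 2. So λ(A) = 4/2 = 2.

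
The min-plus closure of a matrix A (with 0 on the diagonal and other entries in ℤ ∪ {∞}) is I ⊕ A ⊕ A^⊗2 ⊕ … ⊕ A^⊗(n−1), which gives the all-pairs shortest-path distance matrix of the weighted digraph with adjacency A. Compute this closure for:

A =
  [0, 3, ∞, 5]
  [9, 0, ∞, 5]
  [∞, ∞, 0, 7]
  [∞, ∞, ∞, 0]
Closure =
  [0, 3, ∞, 5]
  [9, 0, ∞, 5]
  [∞, ∞, 0, 7]
  [∞, ∞, ∞, 0]

This is the Floyd-Warshall all-pairs shortest-path computation. For each intermediate vertex k = 0, 1, …, 3, update dist[i][j] ← min(dist[i][j], dist[i][k] + dist[k][j]). The final matrix gives, for each (i, j), the minimum total weight of any directed path from i to j (possibly empty when i = j).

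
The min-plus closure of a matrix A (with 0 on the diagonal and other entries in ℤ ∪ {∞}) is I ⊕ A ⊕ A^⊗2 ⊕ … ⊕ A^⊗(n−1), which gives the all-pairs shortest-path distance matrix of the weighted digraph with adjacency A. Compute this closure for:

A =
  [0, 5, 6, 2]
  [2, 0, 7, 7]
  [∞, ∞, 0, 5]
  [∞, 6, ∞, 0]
Closure =
  [0, 5, 6, 2]
  [2, 0, 7, 4]
  [13, 11, 0, 5]
  [8, 6, 13, 0]

This is the Floyd-Warshall all-pairs shortest-path computation. For each intermediate vertex k = 0, 1, …, 3, update dist[i][j] ← min(dist[i][j], dist[i][k] + dist[k][j]). The final matrix gives, for each (i, j), the minimum total weight of any directed path from i to j (possibly empty when i = j).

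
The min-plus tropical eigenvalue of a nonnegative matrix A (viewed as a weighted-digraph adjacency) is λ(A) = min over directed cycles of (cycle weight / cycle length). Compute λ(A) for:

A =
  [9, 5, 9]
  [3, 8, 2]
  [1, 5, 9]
λ(A) = 8/3

Enumerate directed cycles and compute their means (weight / length). Sample:
  cycle 0 → 0: weight = 9, length = 1, mean = 9/1 ≈ 9.000
  cycle 1 → 1: weight = 8, length = 1, mean = 8/1 ≈ 8.000
  cycle 2 → 2: weight = 9, length = 1, mean = 9/1 ≈ 9.000
  cycle 0 → 1 → 0: weight = 8, length = 2, mean = 8/2 ≈ 4.000
  cycle 0 → 2 → 0: weight = 10, length = 2, mean = 10/2 ≈ 5.000
  cycle 1 → 0 → 1: weight = 8, length = 2, mean = 8/2 ≈ 4.000
Minimum mean = 2.667, attained e.g. along the cycle 0 → 1 → 2 → 0 with weight 8 and length 3. So λ(A) = 8/3 = 8/3.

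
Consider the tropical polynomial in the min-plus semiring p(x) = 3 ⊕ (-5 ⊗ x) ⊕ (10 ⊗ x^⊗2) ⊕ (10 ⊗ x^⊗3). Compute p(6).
p(6) = 1

A tropical monomial a ⊗ x^⊗i evaluates to a + i · x. Evaluating each term at x = 6:
  Term 0 contributes 3 + 0 · 6 = 3
  Term 1 contributes -5 + 1 · 6 = 1
  Term 2 contributes 10 + 2 · 6 = 22
  Term 3 contributes 10 + 3 · 6 = 28
p(6) = ⊕ of these = min[3, 1, 22, 28] = 1.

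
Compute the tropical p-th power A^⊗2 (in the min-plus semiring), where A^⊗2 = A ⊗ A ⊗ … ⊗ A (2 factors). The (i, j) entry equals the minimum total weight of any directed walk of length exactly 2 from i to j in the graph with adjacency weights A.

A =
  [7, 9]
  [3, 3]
A^⊗2 =
  [12, 12]
  [6, 6]

Each entry (A^⊗2)_ij equals the minimum over all length-2 walks i = v_0 → v_1 → … → v_2 = j of Σ_t A[v_t][v_{t+1}]. For example, for (i, j) = (0, 1) we minimise over 2 possible intermediate vertex sequences; the minimum is 12, attained along the walk 0 → 1 → 1.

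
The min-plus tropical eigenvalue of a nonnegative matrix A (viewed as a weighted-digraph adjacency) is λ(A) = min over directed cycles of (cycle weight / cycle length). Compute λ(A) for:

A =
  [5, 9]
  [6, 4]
λ(A) = 4

Enumerate directed cycles and compute their means (weight / length). Sample:
  cycle 0 → 0: weight = 5, length = 1, mean = 5/1 ≈ 5.000
  cycle 1 → 1: weight = 4, length = 1, mean = 4/1 ≈ 4.000
  cycle 0 → 1 → 0: weight = 15, length = 2, mean = 15/2 ≈ 7.500
  cycle 1 → 0 → 1: weight = 15, length = 2, mean = 15/2 ≈ 7.500
Minimum mean = 4.000, attained e.g. along the cycle 1 → 1 with weight 4 and length 1. So λ(A) = 4/1 = 4.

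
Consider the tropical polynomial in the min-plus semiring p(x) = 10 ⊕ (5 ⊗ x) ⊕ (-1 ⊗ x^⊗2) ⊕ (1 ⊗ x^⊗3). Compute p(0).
p(0) = -1

A tropical monomial a ⊗ x^⊗i evaluates to a + i · x. Evaluating each term at x = 0:
  Term 0 contributes 10 + 0 · 0 = 10
  Term 1 contributes 5 + 1 · 0 = 5
  Term 2 contributes -1 + 2 · 0 = -1
  Term 3 contributes 1 + 3 · 0 = 1
p(0) = ⊕ of these = min[10, 5, -1, 1] = -1.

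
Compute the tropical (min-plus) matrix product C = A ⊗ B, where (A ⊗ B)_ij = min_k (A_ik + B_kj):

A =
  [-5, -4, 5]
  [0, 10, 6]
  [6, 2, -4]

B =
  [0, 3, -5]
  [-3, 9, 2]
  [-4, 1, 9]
A ⊗ B =
  [-7, -2, -10]
  [0, 3, -5]
  [-8, -3, 1]

Apply the min-plus product entry-by-entry:
  C[0][0] = min over k of (A[0][0] + B[0][0] = -5 + 0 = -5, A[0][1] + B[1][0] = -4 + -3 = -7, A[0][2] + B[2][0] = 5 + -4 = 1) = -7 (attained at k = 1)
  C[0][1] = min over k of (A[0][0] + B[0][1] = -5 + 3 = -2, A[0][1] + B[1][1] = -4 + 9 = 5, A[0][2] + B[2][1] = 5 + 1 = 6) = -2 (attained at k = 0)
  C[0][2] = min over k of (A[0][0] + B[0][2] = -5 + -5 = -10, A[0][1] + B[1][2] = -4 + 2 = -2, A[0][2] + B[2][2] = 5 + 9 = 14) = -10 (attained at k = 0)
  C[1][0] = min over k of (A[1][0] + B[0][0] = 0 + 0 = 0, A[1][1] + B[1][0] = 10 + -3 = 7, A[1][2] + B[2][0] = 6 + -4 = 2) = 0 (attained at k = 0)
  C[1][1] = min over k of (A[1][0] + B[0][1] = 0 + 3 = 3, A[1][1] + B[1][1] = 10 + 9 = 19, A[1][2] + B[2][1] = 6 + 1 = 7) = 3 (attained at k = 0)
  C[1][2] = min over k of (A[1][0] + B[0][2] = 0 + -5 = -5, A[1][1] + B[1][2] = 10 + 2 = 12, A[1][2] + B[2][2] = 6 + 9 = 15) = -5 (attained at k = 0)
  C[2][0] = min over k of (A[2][0] + B[0][0] = 6 + 0 = 6, A[2][1] + B[1][0] = 2 + -3 = -1, A[2][2] + B[2][0] = -4 + -4 = -8) = -8 (attained at k = 2)
  C[2][1] = min over k of (A[2][0] + B[0][1] = 6 + 3 = 9, A[2][1] + B[1][1] = 2 + 9 = 11, A[2][2] + B[2][1] = -4 + 1 = -3) = -3 (attained at k = 2)
  C[2][2] = min over k of (A[2][0] + B[0][2] = 6 + -5 = 1, A[2][1] + B[1][2] = 2 + 2 = 4, A[2][2] + B[2][2] = -4 + 9 = 5) = 1 (attained at k = 0)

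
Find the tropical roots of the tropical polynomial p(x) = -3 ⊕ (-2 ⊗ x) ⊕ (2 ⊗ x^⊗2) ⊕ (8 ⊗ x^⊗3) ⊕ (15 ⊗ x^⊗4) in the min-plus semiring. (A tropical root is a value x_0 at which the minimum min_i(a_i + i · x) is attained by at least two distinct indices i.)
Roots: {-7, -6, -4, -1}

Each tropical root is a break point of the lower envelope of the lines y = a_i + i · x (there are 5 lines, with slopes 0, 1, ..., 4). Only the lines that attain the minimum somewhere contribute to roots; other lines are dominated. Here the surviving (envelope) indices are i = 4, i = 3, i = 2, i = 1, i = 0.
Intersections between consecutive envelope lines give the roots: for adjacent envelope indices i < j the intersection is x = (a_i − a_j) / (j − i). Reading off the sorted break points: {-7, -6, -4, -1}.
Verification: at each break x_0, at least two indices attain the minimum of min_i(a_i + i · x_0).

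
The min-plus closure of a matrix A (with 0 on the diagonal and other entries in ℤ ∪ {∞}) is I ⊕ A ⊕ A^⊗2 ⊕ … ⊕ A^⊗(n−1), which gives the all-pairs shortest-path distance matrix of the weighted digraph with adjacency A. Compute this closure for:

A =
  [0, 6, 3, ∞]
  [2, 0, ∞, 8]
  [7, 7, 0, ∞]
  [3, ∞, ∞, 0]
Closure =
  [0, 6, 3, 14]
  [2, 0, 5, 8]
  [7, 7, 0, 15]
  [3, 9, 6, 0]

This is the Floyd-Warshall all-pairs shortest-path computation. For each intermediate vertex k = 0, 1, …, 3, update dist[i][j] ← min(dist[i][j], dist[i][k] + dist[k][j]). The final matrix gives, for each (i, j), the minimum total weight of any directed path from i to j (possibly empty when i = j).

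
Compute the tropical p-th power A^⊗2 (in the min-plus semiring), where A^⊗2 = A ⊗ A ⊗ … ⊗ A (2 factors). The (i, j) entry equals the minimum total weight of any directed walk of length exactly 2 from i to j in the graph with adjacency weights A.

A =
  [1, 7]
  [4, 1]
A^⊗2 =
  [2, 8]
  [5, 2]

Each entry (A^⊗2)_ij equals the minimum over all length-2 walks i = v_0 → v_1 → … → v_2 = j of Σ_t A[v_t][v_{t+1}]. For example, for (i, j) = (0, 1) we minimise over 2 possible intermediate vertex sequences; the minimum is 8, attained along the walk 0 → 0 → 1.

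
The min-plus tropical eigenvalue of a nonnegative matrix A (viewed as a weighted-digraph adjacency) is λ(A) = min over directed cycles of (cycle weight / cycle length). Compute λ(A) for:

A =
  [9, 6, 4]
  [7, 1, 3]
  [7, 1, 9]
λ(A) = 1

Enumerate directed cycles and compute their means (weight / length). Sample:
  cycle 0 → 0: weight = 9, length = 1, mean = 9/1 ≈ 9.000
  cycle 1 → 1: weight = 1, length = 1, mean = 1/1 ≈ 1.000
  cycle 2 → 2: weight = 9, length = 1, mean = 9/1 ≈ 9.000
  cycle 0 → 1 → 0: weight = 13, length = 2, mean = 13/2 ≈ 6.500
  cycle 0 → 2 → 0: weight = 11, length = 2, mean = 11/2 ≈ 5.500
  cycle 1 → 0 → 1: weight = 13, length = 2, mean = 13/2 ≈ 6.500
Minimum mean = 1.000, attained e.g. along the cycle 1 → 1 with weight 1 and length 1. So λ(A) = 1/1 = 1.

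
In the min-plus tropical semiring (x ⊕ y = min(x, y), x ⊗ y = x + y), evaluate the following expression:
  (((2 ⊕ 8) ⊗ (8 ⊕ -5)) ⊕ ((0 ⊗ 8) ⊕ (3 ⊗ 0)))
(((2 ⊕ 8) ⊗ (8 ⊕ -5)) ⊕ ((0 ⊗ 8) ⊕ (3 ⊗ 0))) = -3

Expand innermost to outermost. Recall ⊕ takes the minimum of its arguments and ⊗ takes their sum. Working out the expression (((2 ⊕ 8) ⊗ (8 ⊕ -5)) ⊕ ((0 ⊗ 8) ⊕ (3 ⊗ 0))) gives -3.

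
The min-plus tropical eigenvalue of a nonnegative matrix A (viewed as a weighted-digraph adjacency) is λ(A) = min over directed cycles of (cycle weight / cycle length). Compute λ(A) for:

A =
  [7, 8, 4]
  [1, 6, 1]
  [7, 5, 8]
λ(A) = 3

Enumerate directed cycles and compute their means (weight / length). Sample:
  cycle 0 → 0: weight = 7, length = 1, mean = 7/1 ≈ 7.000
  cycle 1 → 1: weight = 6, length = 1, mean = 6/1 ≈ 6.000
  cycle 2 → 2: weight = 8, length = 1, mean = 8/1 ≈ 8.000
  cycle 0 → 1 → 0: weight = 9, length = 2, mean = 9/2 ≈ 4.500
  cycle 0 → 2 → 0: weight = 11, length = 2, mean = 11/2 ≈ 5.500
  cycle 1 → 0 → 1: weight = 9, length = 2, mean = 9/2 ≈ 4.500
Minimum mean = 3.000, attained e.g. along the cycle 1 → 2 → 1 with weight 6 and length 2. So λ(A) = 6/2 = 3.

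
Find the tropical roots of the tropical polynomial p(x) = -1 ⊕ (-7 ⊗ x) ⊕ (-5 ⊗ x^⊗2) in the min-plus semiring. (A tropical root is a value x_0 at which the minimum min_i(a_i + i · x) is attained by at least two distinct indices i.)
Roots: {-2, 6}

Each tropical root is a break point of the lower envelope of the lines y = a_i + i · x (there are 3 lines, with slopes 0, 1, ..., 2). Only the lines that attain the minimum somewhere contribute to roots; other lines are dominated. Here the surviving (envelope) indices are i = 2, i = 1, i = 0.
Intersections between consecutive envelope lines give the roots: for adjacent envelope indices i < j the intersection is x = (a_i − a_j) / (j − i). Reading off the sorted break points: {-2, 6}.
Verification: at each break x_0, at least two indices attain the minimum of min_i(a_i + i · x_0).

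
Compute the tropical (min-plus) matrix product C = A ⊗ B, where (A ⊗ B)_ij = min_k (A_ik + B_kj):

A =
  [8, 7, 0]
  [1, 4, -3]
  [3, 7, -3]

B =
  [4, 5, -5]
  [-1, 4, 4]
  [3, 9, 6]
A ⊗ B =
  [3, 9, 3]
  [0, 6, -4]
  [0, 6, -2]

Apply the min-plus product entry-by-entry:
  C[0][0] = min over k of (A[0][0] + B[0][0] = 8 + 4 = 12, A[0][1] + B[1][0] = 7 + -1 = 6, A[0][2] + B[2][0] = 0 + 3 = 3) = 3 (attained at k = 2)
  C[0][1] = min over k of (A[0][0] + B[0][1] = 8 + 5 = 13, A[0][1] + B[1][1] = 7 + 4 = 11, A[0][2] + B[2][1] = 0 + 9 = 9) = 9 (attained at k = 2)
  C[0][2] = min over k of (A[0][0] + B[0][2] = 8 + -5 = 3, A[0][1] + B[1][2] = 7 + 4 = 11, A[0][2] + B[2][2] = 0 + 6 = 6) = 3 (attained at k = 0)
  C[1][0] = min over k of (A[1][0] + B[0][0] = 1 + 4 = 5, A[1][1] + B[1][0] = 4 + -1 = 3, A[1][2] + B[2][0] = -3 + 3 = 0) = 0 (attained at k = 2)
  C[1][1] = min over k of (A[1][0] + B[0][1] = 1 + 5 = 6, A[1][1] + B[1][1] = 4 + 4 = 8, A[1][2] + B[2][1] = -3 + 9 = 6) = 6 (attained at k = 0)
  C[1][2] = min over k of (A[1][0] + B[0][2] = 1 + -5 = -4, A[1][1] + B[1][2] = 4 + 4 = 8, A[1][2] + B[2][2] = -3 + 6 = 3) = -4 (attained at k = 0)
  C[2][0] = min over k of (A[2][0] + B[0][0] = 3 + 4 = 7, A[2][1] + B[1][0] = 7 + -1 = 6, A[2][2] + B[2][0] = -3 + 3 = 0) = 0 (attained at k = 2)
  C[2][1] = min over k of (A[2][0] + B[0][1] = 3 + 5 = 8, A[2][1] + B[1][1] = 7 + 4 = 11, A[2][2] + B[2][1] = -3 + 9 = 6) = 6 (attained at k = 2)
  C[2][2] = min over k of (A[2][0] + B[0][2] = 3 + -5 = -2, A[2][1] + B[1][2] = 7 + 4 = 11, A[2][2] + B[2][2] = -3 + 6 = 3) = -2 (attained at k = 0)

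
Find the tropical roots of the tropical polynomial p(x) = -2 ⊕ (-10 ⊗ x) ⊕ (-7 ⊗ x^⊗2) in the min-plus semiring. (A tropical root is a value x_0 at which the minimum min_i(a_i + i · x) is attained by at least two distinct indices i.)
Roots: {-3, 8}

Each tropical root is a break point of the lower envelope of the lines y = a_i + i · x (there are 3 lines, with slopes 0, 1, ..., 2). Only the lines that attain the minimum somewhere contribute to roots; other lines are dominated. Here the surviving (envelope) indices are i = 2, i = 1, i = 0.
Intersections between consecutive envelope lines give the roots: for adjacent envelope indices i < j the intersection is x = (a_i − a_j) / (j − i). Reading off the sorted break points: {-3, 8}.
Verification: at each break x_0, at least two indices attain the minimum of min_i(a_i + i · x_0).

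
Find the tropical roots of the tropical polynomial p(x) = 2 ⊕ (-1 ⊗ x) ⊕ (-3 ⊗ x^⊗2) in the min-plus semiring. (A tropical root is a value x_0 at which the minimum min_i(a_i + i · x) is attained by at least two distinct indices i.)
Roots: {2, 3}

Each tropical root is a break point of the lower envelope of the lines y = a_i + i · x (there are 3 lines, with slopes 0, 1, ..., 2). Only the lines that attain the minimum somewhere contribute to roots; other lines are dominated. Here the surviving (envelope) indices are i = 2, i = 1, i = 0.
Intersections between consecutive envelope lines give the roots: for adjacent envelope indices i < j the intersection is x = (a_i − a_j) / (j − i). Reading off the sorted break points: {2, 3}.
Verification: at each break x_0, at least two indices attain the minimum of min_i(a_i + i · x_0).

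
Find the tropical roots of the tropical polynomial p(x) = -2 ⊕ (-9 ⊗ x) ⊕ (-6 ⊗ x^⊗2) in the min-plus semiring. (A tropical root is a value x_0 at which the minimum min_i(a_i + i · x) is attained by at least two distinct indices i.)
Roots: {-3, 7}

Each tropical root is a break point of the lower envelope of the lines y = a_i + i · x (there are 3 lines, with slopes 0, 1, ..., 2). Only the lines that attain the minimum somewhere contribute to roots; other lines are dominated. Here the surviving (envelope) indices are i = 2, i = 1, i = 0.
Intersections between consecutive envelope lines give the roots: for adjacent envelope indices i < j the intersection is x = (a_i − a_j) / (j − i). Reading off the sorted break points: {-3, 7}.
Verification: at each break x_0, at least two indices attain the minimum of min_i(a_i + i · x_0).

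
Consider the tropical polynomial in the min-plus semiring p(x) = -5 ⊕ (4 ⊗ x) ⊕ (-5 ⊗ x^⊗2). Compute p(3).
p(3) = -5

A tropical monomial a ⊗ x^⊗i evaluates to a + i · x. Evaluating each term at x = 3:
  Term 0 contributes -5 + 0 · 3 = -5
  Term 1 contributes 4 + 1 · 3 = 7
  Term 2 contributes -5 + 2 · 3 = 1
p(3) = ⊕ of these = min[-5, 7, 1] = -5.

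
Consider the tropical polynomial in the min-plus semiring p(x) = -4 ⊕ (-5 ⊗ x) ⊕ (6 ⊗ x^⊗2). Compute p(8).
p(8) = -4

A tropical monomial a ⊗ x^⊗i evaluates to a + i · x. Evaluating each term at x = 8:
  Term 0 contributes -4 + 0 · 8 = -4
  Term 1 contributes -5 + 1 · 8 = 3
  Term 2 contributes 6 + 2 · 8 = 22
p(8) = ⊕ of these = min[-4, 3, 22] = -4.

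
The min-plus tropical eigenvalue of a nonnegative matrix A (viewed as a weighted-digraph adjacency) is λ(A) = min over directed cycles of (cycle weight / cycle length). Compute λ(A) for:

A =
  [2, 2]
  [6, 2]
λ(A) = 2

Enumerate directed cycles and compute their means (weight / length). Sample:
  cycle 0 → 0: weight = 2, length = 1, mean = 2/1 ≈ 2.000
  cycle 1 → 1: weight = 2, length = 1, mean = 2/1 ≈ 2.000
  cycle 0 → 1 → 0: weight = 8, length = 2, mean = 8/2 ≈ 4.000
  cycle 1 → 0 → 1: weight = 8, length = 2, mean = 8/2 ≈ 4.000
Minimum mean = 2.000, attained e.g. along the cycle 0 → 0 with weight 2 and length 1. So λ(A) = 2/1 = 2.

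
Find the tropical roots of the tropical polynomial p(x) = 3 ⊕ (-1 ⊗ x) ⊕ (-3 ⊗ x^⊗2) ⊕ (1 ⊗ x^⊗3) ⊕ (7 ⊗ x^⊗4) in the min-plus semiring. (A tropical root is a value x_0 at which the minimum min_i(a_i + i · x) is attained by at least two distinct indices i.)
Roots: {-6, -4, 2, 4}

Each tropical root is a break point of the lower envelope of the lines y = a_i + i · x (there are 5 lines, with slopes 0, 1, ..., 4). Only the lines that attain the minimum somewhere contribute to roots; other lines are dominated. Here the surviving (envelope) indices are i = 4, i = 3, i = 2, i = 1, i = 0.
Intersections between consecutive envelope lines give the roots: for adjacent envelope indices i < j the intersection is x = (a_i − a_j) / (j − i). Reading off the sorted break points: {-6, -4, 2, 4}.
Verification: at each break x_0, at least two indices attain the minimum of min_i(a_i + i · x_0).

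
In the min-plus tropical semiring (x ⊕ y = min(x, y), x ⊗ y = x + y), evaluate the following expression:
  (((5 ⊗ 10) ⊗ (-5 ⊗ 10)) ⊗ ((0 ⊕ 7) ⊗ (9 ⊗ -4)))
(((5 ⊗ 10) ⊗ (-5 ⊗ 10)) ⊗ ((0 ⊕ 7) ⊗ (9 ⊗ -4))) = 25

Expand innermost to outermost. Recall ⊕ takes the minimum of its arguments and ⊗ takes their sum. Working out the expression (((5 ⊗ 10) ⊗ (-5 ⊗ 10)) ⊗ ((0 ⊕ 7) ⊗ (9 ⊗ -4))) gives 25.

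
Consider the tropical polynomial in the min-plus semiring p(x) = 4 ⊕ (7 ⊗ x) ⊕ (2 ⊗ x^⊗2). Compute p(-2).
p(-2) = -2

A tropical monomial a ⊗ x^⊗i evaluates to a + i · x. Evaluating each term at x = -2:
  Term 0 contributes 4 + 0 · -2 = 4
  Term 1 contributes 7 + 1 · -2 = 5
  Term 2 contributes 2 + 2 · -2 = -2
p(-2) = ⊕ of these = min[4, 5, -2] = -2.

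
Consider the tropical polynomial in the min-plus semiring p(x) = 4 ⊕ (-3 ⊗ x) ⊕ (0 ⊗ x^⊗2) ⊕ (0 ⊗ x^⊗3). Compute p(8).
p(8) = 4

A tropical monomial a ⊗ x^⊗i evaluates to a + i · x. Evaluating each term at x = 8:
  Term 0 contributes 4 + 0 · 8 = 4
  Term 1 contributes -3 + 1 · 8 = 5
  Term 2 contributes 0 + 2 · 8 = 16
  Term 3 contributes 0 + 3 · 8 = 24
p(8) = ⊕ of these = min[4, 5, 16, 24] = 4.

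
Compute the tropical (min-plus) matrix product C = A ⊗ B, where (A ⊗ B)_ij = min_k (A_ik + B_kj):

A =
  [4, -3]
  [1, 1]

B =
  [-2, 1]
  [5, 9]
A ⊗ B =
  [2, 5]
  [-1, 2]

Apply the min-plus product entry-by-entry:
  C[0][0] = min over k of (A[0][0] + B[0][0] = 4 + -2 = 2, A[0][1] + B[1][0] = -3 + 5 = 2) = 2 (attained at k = 0)
  C[0][1] = min over k of (A[0][0] + B[0][1] = 4 + 1 = 5, A[0][1] + B[1][1] = -3 + 9 = 6) = 5 (attained at k = 0)
  C[1][0] = min over k of (A[1][0] + B[0][0] = 1 + -2 = -1, A[1][1] + B[1][0] = 1 + 5 = 6) = -1 (attained at k = 0)
  C[1][1] = min over k of (A[1][0] + B[0][1] = 1 + 1 = 2, A[1][1] + B[1][1] = 1 + 9 = 10) = 2 (attained at k = 0)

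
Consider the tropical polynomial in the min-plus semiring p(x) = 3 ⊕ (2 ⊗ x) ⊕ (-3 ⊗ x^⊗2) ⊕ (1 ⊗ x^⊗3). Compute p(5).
p(5) = 3

A tropical monomial a ⊗ x^⊗i evaluates to a + i · x. Evaluating each term at x = 5:
  Term 0 contributes 3 + 0 · 5 = 3
  Term 1 contributes 2 + 1 · 5 = 7
  Term 2 contributes -3 + 2 · 5 = 7
  Term 3 contributes 1 + 3 · 5 = 16
p(5) = ⊕ of these = min[3, 7, 7, 16] = 3.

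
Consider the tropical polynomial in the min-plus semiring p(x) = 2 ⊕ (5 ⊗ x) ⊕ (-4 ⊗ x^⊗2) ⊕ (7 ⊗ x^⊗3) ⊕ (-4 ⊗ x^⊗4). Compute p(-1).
p(-1) = -8

A tropical monomial a ⊗ x^⊗i evaluates to a + i · x. Evaluating each term at x = -1:
  Term 0 contributes 2 + 0 · -1 = 2
  Term 1 contributes 5 + 1 · -1 = 4
  Term 2 contributes -4 + 2 · -1 = -6
  Term 3 contributes 7 + 3 · -1 = 4
  Term 4 contributes -4 + 4 · -1 = -8
p(-1) = ⊕ of these = min[2, 4, -6, 4, -8] = -8.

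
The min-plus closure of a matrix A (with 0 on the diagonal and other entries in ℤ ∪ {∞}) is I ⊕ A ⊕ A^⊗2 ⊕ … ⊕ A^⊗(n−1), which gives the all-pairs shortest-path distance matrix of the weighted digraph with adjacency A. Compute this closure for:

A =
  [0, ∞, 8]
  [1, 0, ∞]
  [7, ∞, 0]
Closure =
  [0, ∞, 8]
  [1, 0, 9]
  [7, ∞, 0]

This is the Floyd-Warshall all-pairs shortest-path computation. For each intermediate vertex k = 0, 1, …, 2, update dist[i][j] ← min(dist[i][j], dist[i][k] + dist[k][j]). The final matrix gives, for each (i, j), the minimum total weight of any directed path from i to j (possibly empty when i = j).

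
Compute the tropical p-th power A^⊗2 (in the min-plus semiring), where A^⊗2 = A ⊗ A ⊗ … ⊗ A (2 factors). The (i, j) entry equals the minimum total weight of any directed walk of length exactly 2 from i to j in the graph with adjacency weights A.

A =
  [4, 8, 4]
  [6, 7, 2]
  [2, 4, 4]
A^⊗2 =
  [6, 8, 8]
  [4, 6, 6]
  [6, 8, 6]

Each entry (A^⊗2)_ij equals the minimum over all length-2 walks i = v_0 → v_1 → … → v_2 = j of Σ_t A[v_t][v_{t+1}]. For example, for (i, j) = (0, 2) we minimise over 3 possible intermediate vertex sequences; the minimum is 8, attained along the walk 0 → 0 → 2.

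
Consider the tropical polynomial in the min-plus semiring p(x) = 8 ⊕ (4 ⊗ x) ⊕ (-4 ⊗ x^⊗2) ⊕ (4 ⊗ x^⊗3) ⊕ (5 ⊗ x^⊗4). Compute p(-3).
p(-3) = -10

A tropical monomial a ⊗ x^⊗i evaluates to a + i · x. Evaluating each term at x = -3:
  Term 0 contributes 8 + 0 · -3 = 8
  Term 1 contributes 4 + 1 · -3 = 1
  Term 2 contributes -4 + 2 · -3 = -10
  Term 3 contributes 4 + 3 · -3 = -5
  Term 4 contributes 5 + 4 · -3 = -7
p(-3) = ⊕ of these = min[8, 1, -10, -5, -7] = -10.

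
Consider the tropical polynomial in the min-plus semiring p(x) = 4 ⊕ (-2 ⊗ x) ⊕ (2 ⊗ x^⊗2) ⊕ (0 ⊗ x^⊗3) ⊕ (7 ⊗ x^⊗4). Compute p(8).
p(8) = 4

A tropical monomial a ⊗ x^⊗i evaluates to a + i · x. Evaluating each term at x = 8:
  Term 0 contributes 4 + 0 · 8 = 4
  Term 1 contributes -2 + 1 · 8 = 6
  Term 2 contributes 2 + 2 · 8 = 18
  Term 3 contributes 0 + 3 · 8 = 24
  Term 4 contributes 7 + 4 · 8 = 39
p(8) = ⊕ of these = min[4, 6, 18, 24, 39] = 4.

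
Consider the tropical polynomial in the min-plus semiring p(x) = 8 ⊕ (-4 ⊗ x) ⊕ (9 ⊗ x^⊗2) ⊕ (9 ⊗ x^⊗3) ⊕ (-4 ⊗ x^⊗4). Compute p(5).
p(5) = 1

A tropical monomial a ⊗ x^⊗i evaluates to a + i · x. Evaluating each term at x = 5:
  Term 0 contributes 8 + 0 · 5 = 8
  Term 1 contributes -4 + 1 · 5 = 1
  Term 2 contributes 9 + 2 · 5 = 19
  Term 3 contributes 9 + 3 · 5 = 24
  Term 4 contributes -4 + 4 · 5 = 16
p(5) = ⊕ of these = min[8, 1, 19, 24, 16] = 1.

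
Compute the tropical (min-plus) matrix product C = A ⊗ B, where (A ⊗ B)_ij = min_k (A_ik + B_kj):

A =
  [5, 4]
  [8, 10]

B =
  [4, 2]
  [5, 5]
A ⊗ B =
  [9, 7]
  [12, 10]

Apply the min-plus product entry-by-entry:
  C[0][0] = min over k of (A[0][0] + B[0][0] = 5 + 4 = 9, A[0][1] + B[1][0] = 4 + 5 = 9) = 9 (attained at k = 0)
  C[0][1] = min over k of (A[0][0] + B[0][1] = 5 + 2 = 7, A[0][1] + B[1][1] = 4 + 5 = 9) = 7 (attained at k = 0)
  C[1][0] = min over k of (A[1][0] + B[0][0] = 8 + 4 = 12, A[1][1] + B[1][0] = 10 + 5 = 15) = 12 (attained at k = 0)
  C[1][1] = min over k of (A[1][0] + B[0][1] = 8 + 2 = 10, A[1][1] + B[1][1] = 10 + 5 = 15) = 10 (attained at k = 0)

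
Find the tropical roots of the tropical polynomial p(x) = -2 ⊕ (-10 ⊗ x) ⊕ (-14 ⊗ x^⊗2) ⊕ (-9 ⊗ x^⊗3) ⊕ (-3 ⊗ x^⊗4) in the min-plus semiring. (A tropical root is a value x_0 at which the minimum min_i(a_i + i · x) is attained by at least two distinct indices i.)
Roots: {-6, -5, 4, 8}

Each tropical root is a break point of the lower envelope of the lines y = a_i + i · x (there are 5 lines, with slopes 0, 1, ..., 4). Only the lines that attain the minimum somewhere contribute to roots; other lines are dominated. Here the surviving (envelope) indices are i = 4, i = 3, i = 2, i = 1, i = 0.
Intersections between consecutive envelope lines give the roots: for adjacent envelope indices i < j the intersection is x = (a_i − a_j) / (j − i). Reading off the sorted break points: {-6, -5, 4, 8}.
Verification: at each break x_0, at least two indices attain the minimum of min_i(a_i + i · x_0).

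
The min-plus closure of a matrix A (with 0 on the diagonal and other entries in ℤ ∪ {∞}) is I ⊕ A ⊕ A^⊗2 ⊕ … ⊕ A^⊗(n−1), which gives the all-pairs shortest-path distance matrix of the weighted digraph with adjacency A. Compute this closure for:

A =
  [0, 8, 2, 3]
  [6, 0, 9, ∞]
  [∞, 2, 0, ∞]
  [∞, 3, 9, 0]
Closure =
  [0, 4, 2, 3]
  [6, 0, 8, 9]
  [8, 2, 0, 11]
  [9, 3, 9, 0]

This is the Floyd-Warshall all-pairs shortest-path computation. For each intermediate vertex k = 0, 1, …, 3, update dist[i][j] ← min(dist[i][j], dist[i][k] + dist[k][j]). The final matrix gives, for each (i, j), the minimum total weight of any directed path from i to j (possibly empty when i = j).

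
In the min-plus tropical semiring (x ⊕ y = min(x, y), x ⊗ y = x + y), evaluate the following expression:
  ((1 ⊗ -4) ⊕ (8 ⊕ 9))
((1 ⊗ -4) ⊕ (8 ⊕ 9)) = -3

Expand innermost to outermost. Recall ⊕ takes the minimum of its arguments and ⊗ takes their sum. Working out the expression ((1 ⊗ -4) ⊕ (8 ⊕ 9)) gives -3.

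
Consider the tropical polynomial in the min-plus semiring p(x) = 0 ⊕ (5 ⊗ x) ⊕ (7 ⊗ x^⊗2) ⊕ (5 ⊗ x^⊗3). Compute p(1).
p(1) = 0

A tropical monomial a ⊗ x^⊗i evaluates to a + i · x. Evaluating each term at x = 1:
  Term 0 contributes 0 + 0 · 1 = 0
  Term 1 contributes 5 + 1 · 1 = 6
  Term 2 contributes 7 + 2 · 1 = 9
  Term 3 contributes 5 + 3 · 1 = 8
p(1) = ⊕ of these = min[0, 6, 9, 8] = 0.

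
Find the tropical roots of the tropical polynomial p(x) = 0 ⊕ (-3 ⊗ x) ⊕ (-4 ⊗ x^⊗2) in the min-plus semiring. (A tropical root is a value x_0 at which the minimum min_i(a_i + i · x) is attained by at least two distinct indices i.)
Roots: {1, 3}

Each tropical root is a break point of the lower envelope of the lines y = a_i + i · x (there are 3 lines, with slopes 0, 1, ..., 2). Only the lines that attain the minimum somewhere contribute to roots; other lines are dominated. Here the surviving (envelope) indices are i = 2, i = 1, i = 0.
Intersections between consecutive envelope lines give the roots: for adjacent envelope indices i < j the intersection is x = (a_i − a_j) / (j − i). Reading off the sorted break points: {1, 3}.
Verification: at each break x_0, at least two indices attain the minimum of min_i(a_i + i · x_0).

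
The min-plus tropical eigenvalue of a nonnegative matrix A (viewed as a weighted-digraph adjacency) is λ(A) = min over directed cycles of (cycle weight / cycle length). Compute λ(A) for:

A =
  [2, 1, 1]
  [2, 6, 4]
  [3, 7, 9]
λ(A) = 3/2

Enumerate directed cycles and compute their means (weight / length). Sample:
  cycle 0 → 0: weight = 2, length = 1, mean = 2/1 ≈ 2.000
  cycle 1 → 1: weight = 6, length = 1, mean = 6/1 ≈ 6.000
  cycle 2 → 2: weight = 9, length = 1, mean = 9/1 ≈ 9.000
  cycle 0 → 1 → 0: weight = 3, length = 2, mean = 3/2 ≈ 1.500
  cycle 0 → 2 → 0: weight = 4, length = 2, mean = 4/2 ≈ 2.000
  cycle 1 → 0 → 1: weight = 3, length = 2, mean = 3/2 ≈ 1.500
Minimum mean = 1.500, attained e.g. along the cycle 0 → 1 → 0 with weight 3 and length 2. So λ(A) = 3/2 = 3/2.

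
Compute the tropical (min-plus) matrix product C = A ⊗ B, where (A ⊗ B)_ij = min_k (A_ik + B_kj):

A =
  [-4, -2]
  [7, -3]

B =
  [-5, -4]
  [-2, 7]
A ⊗ B =
  [-9, -8]
  [-5, 3]

Apply the min-plus product entry-by-entry:
  C[0][0] = min over k of (A[0][0] + B[0][0] = -4 + -5 = -9, A[0][1] + B[1][0] = -2 + -2 = -4) = -9 (attained at k = 0)
  C[0][1] = min over k of (A[0][0] + B[0][1] = -4 + -4 = -8, A[0][1] + B[1][1] = -2 + 7 = 5) = -8 (attained at k = 0)
  C[1][0] = min over k of (A[1][0] + B[0][0] = 7 + -5 = 2, A[1][1] + B[1][0] = -3 + -2 = -5) = -5 (attained at k = 1)
  C[1][1] = min over k of (A[1][0] + B[0][1] = 7 + -4 = 3, A[1][1] + B[1][1] = -3 + 7 = 4) = 3 (attained at k = 0)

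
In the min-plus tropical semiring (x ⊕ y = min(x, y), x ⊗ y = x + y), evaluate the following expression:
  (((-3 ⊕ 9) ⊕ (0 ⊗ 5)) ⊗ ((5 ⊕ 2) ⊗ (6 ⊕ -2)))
(((-3 ⊕ 9) ⊕ (0 ⊗ 5)) ⊗ ((5 ⊕ 2) ⊗ (6 ⊕ -2))) = -3

Expand innermost to outermost. Recall ⊕ takes the minimum of its arguments and ⊗ takes their sum. Working out the expression (((-3 ⊕ 9) ⊕ (0 ⊗ 5)) ⊗ ((5 ⊕ 2) ⊗ (6 ⊕ -2))) gives -3.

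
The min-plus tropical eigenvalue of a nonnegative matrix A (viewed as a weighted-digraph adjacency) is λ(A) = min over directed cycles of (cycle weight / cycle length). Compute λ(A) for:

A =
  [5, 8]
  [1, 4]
λ(A) = 4

Enumerate directed cycles and compute their means (weight / length). Sample:
  cycle 0 → 0: weight = 5, length = 1, mean = 5/1 ≈ 5.000
  cycle 1 → 1: weight = 4, length = 1, mean = 4/1 ≈ 4.000
  cycle 0 → 1 → 0: weight = 9, length = 2, mean = 9/2 ≈ 4.500
  cycle 1 → 0 → 1: weight = 9, length = 2, mean = 9/2 ≈ 4.500
Minimum mean = 4.000, attained e.g. along the cycle 1 → 1 with weight 4 and length 1. So λ(A) = 4/1 = 4.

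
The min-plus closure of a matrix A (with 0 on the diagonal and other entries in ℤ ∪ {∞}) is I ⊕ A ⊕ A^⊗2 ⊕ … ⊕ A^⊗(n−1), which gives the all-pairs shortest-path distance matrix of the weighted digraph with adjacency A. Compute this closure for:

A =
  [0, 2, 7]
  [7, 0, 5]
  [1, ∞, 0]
Closure =
  [0, 2, 7]
  [6, 0, 5]
  [1, 3, 0]

This is the Floyd-Warshall all-pairs shortest-path computation. For each intermediate vertex k = 0, 1, …, 2, update dist[i][j] ← min(dist[i][j], dist[i][k] + dist[k][j]). The final matrix gives, for each (i, j), the minimum total weight of any directed path from i to j (possibly empty when i = j).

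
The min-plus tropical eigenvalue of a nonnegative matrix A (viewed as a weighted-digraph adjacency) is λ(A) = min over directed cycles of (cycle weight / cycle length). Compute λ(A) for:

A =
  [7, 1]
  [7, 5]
λ(A) = 4

Enumerate directed cycles and compute their means (weight / length). Sample:
  cycle 0 → 0: weight = 7, length = 1, mean = 7/1 ≈ 7.000
  cycle 1 → 1: weight = 5, length = 1, mean = 5/1 ≈ 5.000
  cycle 0 → 1 → 0: weight = 8, length = 2, mean = 8/2 ≈ 4.000
  cycle 1 → 0 → 1: weight = 8, length = 2, mean = 8/2 ≈ 4.000
Minimum mean = 4.000, attained e.g. along the cycle 0 → 1 → 0 with weight 8 and length 2. So λ(A) = 8/2 = 4.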